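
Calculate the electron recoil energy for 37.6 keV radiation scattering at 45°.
0.7932 keV

By energy conservation: K_e = E_initial - E_final

First find the scattered photon energy:
Initial wavelength: λ = hc/E = 32.9745 pm
Compton shift: Δλ = λ_C(1 - cos(45°)) = 0.7106 pm
Final wavelength: λ' = 32.9745 + 0.7106 = 33.6852 pm
Final photon energy: E' = hc/λ' = 36.8068 keV

Electron kinetic energy:
K_e = E - E' = 37.6000 - 36.8068 = 0.7932 keV

(Intermediate values are shown rounded; full precision is carried through to the final answer.)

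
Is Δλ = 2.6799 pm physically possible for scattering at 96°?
Yes, consistent

Calculate the expected shift for θ = 96°:

Δλ_expected = λ_C(1 - cos(96°))
Δλ_expected = 2.4263 × (1 - cos(96°))
Δλ_expected = 2.4263 × 1.1045
Δλ_expected = 2.6799 pm

Given shift: 2.6799 pm
Expected shift: 2.6799 pm
Difference: 0.0000 pm

The values match. This is consistent with Compton scattering at the stated angle.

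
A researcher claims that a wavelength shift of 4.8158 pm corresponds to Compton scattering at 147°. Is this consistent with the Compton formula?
No, inconsistent

Calculate the expected shift for θ = 147°:

Δλ_expected = λ_C(1 - cos(147°))
Δλ_expected = 2.4263 × (1 - cos(147°))
Δλ_expected = 2.4263 × 1.8387
Δλ_expected = 4.4612 pm

Given shift: 4.8158 pm
Expected shift: 4.4612 pm
Difference: 0.3546 pm

The values do not match. The given shift corresponds to θ ≈ 170.0°, not 147°.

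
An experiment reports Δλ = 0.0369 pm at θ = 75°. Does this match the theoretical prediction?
No, inconsistent

Calculate the expected shift for θ = 75°:

Δλ_expected = λ_C(1 - cos(75°))
Δλ_expected = 2.4263 × (1 - cos(75°))
Δλ_expected = 2.4263 × 0.7412
Δλ_expected = 1.7983 pm

Given shift: 0.0369 pm
Expected shift: 1.7983 pm
Difference: 1.7615 pm

The values do not match. The given shift corresponds to θ ≈ 10.0°, not 75°.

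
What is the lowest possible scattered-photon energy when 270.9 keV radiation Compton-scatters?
131.4872 keV (at θ = 180°)

The scattered photon has minimum energy when its wavelength is maximum, i.e., when the Compton shift Δλ = λ_C(1 − cos θ) is maximum. This occurs at θ = 180° (backscattering), giving Δλ_max = 2λ_C = 4.8526 pm.

Initial wavelength: λ₀ = hc/E₀ = 4.5768 pm
Maximum final wavelength: λ'_max = λ₀ + 2λ_C = 4.5768 + 4.8526 = 9.4294 pm
Minimum final energy: E'_min = hc/λ'_max = 131.4872 keV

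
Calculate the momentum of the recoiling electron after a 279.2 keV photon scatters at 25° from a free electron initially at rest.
6.3416e-23 kg·m/s

The electron is initially at rest, so by conservation of momentum:
p⃗_e = p⃗₀ − p⃗'  (incident photon momentum minus scattered photon momentum)

Photon momentum magnitudes (p = h/λ = E/c):
λ₀ = hc/E₀ = 4.4407 pm → p₀ = h/λ₀ = 1.4921e-22 kg·m/s
Δλ = λ_C(1 − cos 25°) = 0.2273 pm
λ' = 4.6680 pm → p' = h/λ' = 1.4195e-22 kg·m/s

The scattered photon makes angle θ = 25° with the incident direction, so by the law of cosines:
|p⃗_e|² = p₀² + p'² − 2p₀p'cos θ
|p⃗_e|² = (1.4921e-22)² + (1.4195e-22)² − 2·1.4921e-22·1.4195e-22·cos(25°)
|p⃗_e| = 6.3416e-23 kg·m/s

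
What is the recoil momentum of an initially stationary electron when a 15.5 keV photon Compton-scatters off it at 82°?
1.0732e-23 kg·m/s

The electron is initially at rest, so by conservation of momentum:
p⃗_e = p⃗₀ − p⃗'  (incident photon momentum minus scattered photon momentum)

Photon momentum magnitudes (p = h/λ = E/c):
λ₀ = hc/E₀ = 79.9898 pm → p₀ = h/λ₀ = 8.2836e-24 kg·m/s
Δλ = λ_C(1 − cos 82°) = 2.0886 pm
λ' = 82.0784 pm → p' = h/λ' = 8.0729e-24 kg·m/s

The scattered photon makes angle θ = 82° with the incident direction, so by the law of cosines:
|p⃗_e|² = p₀² + p'² − 2p₀p'cos θ
|p⃗_e|² = (8.2836e-24)² + (8.0729e-24)² − 2·8.2836e-24·8.0729e-24·cos(82°)
|p⃗_e| = 1.0732e-23 kg·m/s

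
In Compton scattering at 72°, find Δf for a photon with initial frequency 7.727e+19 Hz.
2.332e+19 Hz (decrease)

Convert frequency to wavelength (c = 299792458 m/s):
λ₀ = c/f₀ = 299792458/7.727e+19 = 3.8798040e-12 m = 3.8798 pm

Calculate Compton shift:
Δλ = λ_C(1 - cos(72°)) = 1.6765 pm

Final wavelength:
λ' = λ₀ + Δλ = 3.8798 + 1.6765 = 5.5563 pm

Final frequency:
f' = c/λ' = 299792458/5.5563432e-12 = 5.3954993e+19 Hz

Frequency shift (decrease):
Δf = f₀ - f' = 7.727e+19 - 5.3954993e+19 = 2.332e+19 Hz

(Intermediate values are shown rounded; full precision is carried through to the final answer.)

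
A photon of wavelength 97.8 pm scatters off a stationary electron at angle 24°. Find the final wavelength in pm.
98.0098 pm

Using the Compton scattering formula:
λ' = λ + Δλ = λ + λ_C(1 - cos θ)

Given:
- Initial wavelength λ = 97.8 pm
- Scattering angle θ = 24°
- Compton wavelength λ_C ≈ 2.4263 pm

Calculate the shift:
Δλ = 2.4263 × (1 - cos(24°))
Δλ = 2.4263 × 0.0865
Δλ = 0.2098 pm

Final wavelength:
λ' = 97.8 + 0.2098 = 98.0098 pm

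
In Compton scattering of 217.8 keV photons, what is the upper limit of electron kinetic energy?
100.2258 keV

Maximum energy transfer occurs at θ = 180° (backscattering).

Initial photon: E₀ = 217.8 keV → λ₀ = 5.6926 pm

Maximum Compton shift (at 180°):
Δλ_max = 2λ_C = 2 × 2.4263 = 4.8526 pm

Final wavelength:
λ' = 5.6926 + 4.8526 = 10.5452 pm

Minimum photon energy (maximum energy to electron):
E'_min = hc/λ' = 117.5742 keV

Maximum electron kinetic energy:
K_max = E₀ - E'_min = 217.8000 - 117.5742 = 100.2258 keV

(Intermediate values are shown rounded; full precision is carried through to the final answer.)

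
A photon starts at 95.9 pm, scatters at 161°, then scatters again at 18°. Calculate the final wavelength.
100.7392 pm

Apply Compton shift twice:

First scattering at θ₁ = 161°:
Δλ₁ = λ_C(1 - cos(161°))
Δλ₁ = 2.4263 × 1.9455
Δλ₁ = 4.7204 pm

After first scattering:
λ₁ = 95.9 + 4.7204 = 100.6204 pm

Second scattering at θ₂ = 18°:
Δλ₂ = λ_C(1 - cos(18°))
Δλ₂ = 2.4263 × 0.0489
Δλ₂ = 0.1188 pm

Final wavelength:
λ₂ = 100.6204 + 0.1188 = 100.7392 pm

Total shift: Δλ_total = 4.7204 + 0.1188 = 4.8392 pm

(Intermediate values are shown rounded; full precision is carried through to the final answer.)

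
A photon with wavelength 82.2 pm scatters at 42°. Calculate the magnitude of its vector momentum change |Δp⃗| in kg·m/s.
5.7561e-24 kg·m/s

Photon momentum magnitude is p = h/λ.

Initial momentum:
p₀ = h/λ = 6.6261e-34/8.2200e-11 = 8.0609e-24 kg·m/s

After scattering:
λ' = λ + Δλ = 82.2 + 0.6232 = 82.8232 pm
p' = h/λ' = 6.6261e-34/8.2823e-11 = 8.0003e-24 kg·m/s

Momentum is a vector; the scattered photon's direction makes angle θ = 42° with the incident direction. The magnitude of the vector change Δp⃗ = p⃗₀ − p⃗' is found from the law of cosines:
|Δp⃗|² = p₀² + p'² − 2p₀p'cos θ
|Δp⃗|² = (8.0609e-24)² + (8.0003e-24)² − 2·8.0609e-24·8.0003e-24·cos(42°)
|Δp⃗| = 5.7561e-24 kg·m/s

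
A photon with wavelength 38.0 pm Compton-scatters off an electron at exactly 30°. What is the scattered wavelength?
38.3251 pm

Using the Compton formula: λ' = λ + λ_C(1 − cos θ)

For θ = 30°, cos θ = √3/2 (exact) ≈ 0.8660, so:
1 − cos 30° = 1 − (√3/2) ≈ 0.1340

Δλ = λ_C × 0.1340 = 2.4263 × 0.1340 = 0.3251 pm

λ' = 38.0 + 0.3251 = 38.3251 pm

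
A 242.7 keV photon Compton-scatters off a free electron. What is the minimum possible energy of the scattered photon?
124.4677 keV (at θ = 180°)

The scattered photon has minimum energy when its wavelength is maximum, i.e., when the Compton shift Δλ = λ_C(1 − cos θ) is maximum. This occurs at θ = 180° (backscattering), giving Δλ_max = 2λ_C = 4.8526 pm.

Initial wavelength: λ₀ = hc/E₀ = 5.1085 pm
Maximum final wavelength: λ'_max = λ₀ + 2λ_C = 5.1085 + 4.8526 = 9.9612 pm
Minimum final energy: E'_min = hc/λ'_max = 124.4677 keV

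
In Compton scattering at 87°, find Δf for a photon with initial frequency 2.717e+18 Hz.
5.546e+16 Hz (decrease)

Convert frequency to wavelength (c = 299792458 m/s):
λ₀ = c/f₀ = 299792458/2.717e+18 = 1.1033951e-10 m = 110.3395 pm

Calculate Compton shift:
Δλ = λ_C(1 - cos(87°)) = 2.2993 pm

Final wavelength:
λ' = λ₀ + Δλ = 110.3395 + 2.2993 = 112.6388 pm

Final frequency:
f' = c/λ' = 299792458/1.1263884e-10 = 2.6615371e+18 Hz

Frequency shift (decrease):
Δf = f₀ - f' = 2.717e+18 - 2.6615371e+18 = 5.546e+16 Hz

(Intermediate values are shown rounded; full precision is carried through to the final answer.)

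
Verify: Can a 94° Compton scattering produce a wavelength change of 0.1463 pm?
No, inconsistent

Calculate the expected shift for θ = 94°:

Δλ_expected = λ_C(1 - cos(94°))
Δλ_expected = 2.4263 × (1 - cos(94°))
Δλ_expected = 2.4263 × 1.0698
Δλ_expected = 2.5956 pm

Given shift: 0.1463 pm
Expected shift: 2.5956 pm
Difference: 2.4492 pm

The values do not match. The given shift corresponds to θ ≈ 20.0°, not 94°.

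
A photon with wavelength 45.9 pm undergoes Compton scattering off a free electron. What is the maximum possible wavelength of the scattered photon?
50.7526 pm (at θ = 180°)

The Compton shift is Δλ = λ_C(1 − cos θ).

Since cos θ ranges from −1 to 1, the factor (1 − cos θ) ranges from 0 to 2; the maximum shift occurs at θ = 180° (backscattering):
Δλ_max = 2λ_C = 2 × 2.4263 pm = 4.8526 pm

Maximum scattered wavelength:
λ'_max = λ₀ + Δλ_max = 45.9 + 4.8526 = 50.7526 pm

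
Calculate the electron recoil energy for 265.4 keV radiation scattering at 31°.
18.3287 keV

By energy conservation: K_e = E_initial - E_final

First find the scattered photon energy:
Initial wavelength: λ = hc/E = 4.6716 pm
Compton shift: Δλ = λ_C(1 - cos(31°)) = 0.3466 pm
Final wavelength: λ' = 4.6716 + 0.3466 = 5.0182 pm
Final photon energy: E' = hc/λ' = 247.0713 keV

Electron kinetic energy:
K_e = E - E' = 265.4000 - 247.0713 = 18.3287 keV

(Intermediate values are shown rounded; full precision is carried through to the final answer.)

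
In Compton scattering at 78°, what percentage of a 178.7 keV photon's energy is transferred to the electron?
0.2169 (or 21.69%)

Calculate initial and final photon energies:

Initial: E₀ = 178.7 keV → λ₀ = 6.9381 pm
Compton shift: Δλ = 1.9219 pm
Final wavelength: λ' = 8.8600 pm
Final energy: E' = 139.9375 keV

Fractional energy loss:
(E₀ - E')/E₀ = (178.7000 - 139.9375)/178.7000
= 38.7625/178.7000
= 0.2169
= 21.69%

(Intermediate values are shown rounded; full precision is carried through to the final answer.)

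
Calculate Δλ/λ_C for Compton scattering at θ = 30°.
0.1340 λ_C

The Compton shift formula is:
Δλ = λ_C(1 - cos θ)

Dividing both sides by λ_C:
Δλ/λ_C = 1 - cos θ

For θ = 30°:
Δλ/λ_C = 1 - cos(30°)
Δλ/λ_C = 1 - 0.8660
Δλ/λ_C = 0.1340

This means the shift is 0.1340 × λ_C = 0.3251 pm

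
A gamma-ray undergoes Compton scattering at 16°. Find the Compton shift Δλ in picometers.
0.0940 pm

Using the Compton scattering formula:
Δλ = λ_C(1 - cos θ)

where λ_C = h/(m_e·c) ≈ 2.4263 pm is the Compton wavelength of an electron.

For θ = 16°:
cos(16°) = 0.9613
1 - cos(16°) = 0.0387

Δλ = 2.4263 × 0.0387
Δλ = 0.0940 pm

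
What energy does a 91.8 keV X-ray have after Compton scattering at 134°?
70.3749 keV

First convert energy to wavelength:
λ = hc/E, with hc ≈ 1239.842 keV·pm (i.e. 1239.842 eV·nm)

For E = 91.8 keV = 91800 eV:
λ = 1239.842 keV·pm / 91.8 keV
λ = 13.5059 pm

Calculate the Compton shift:
Δλ = λ_C(1 - cos(134°)) = 2.4263 × 1.6947
Δλ = 4.1118 pm

Final wavelength:
λ' = 13.5059 + 4.1118 = 17.6177 pm

Final energy:
E' = hc/λ' = 1239.842 / 17.6177 = 70.3749 keV

(Intermediate values are shown rounded; full precision is carried through to the final answer.)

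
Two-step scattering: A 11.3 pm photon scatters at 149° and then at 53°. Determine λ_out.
16.7722 pm

Apply Compton shift twice:

First scattering at θ₁ = 149°:
Δλ₁ = λ_C(1 - cos(149°))
Δλ₁ = 2.4263 × 1.8572
Δλ₁ = 4.5061 pm

After first scattering:
λ₁ = 11.3 + 4.5061 = 15.8061 pm

Second scattering at θ₂ = 53°:
Δλ₂ = λ_C(1 - cos(53°))
Δλ₂ = 2.4263 × 0.3982
Δλ₂ = 0.9661 pm

Final wavelength:
λ₂ = 15.8061 + 0.9661 = 16.7722 pm

Total shift: Δλ_total = 4.5061 + 0.9661 = 5.4722 pm

(Intermediate values are shown rounded; full precision is carried through to the final answer.)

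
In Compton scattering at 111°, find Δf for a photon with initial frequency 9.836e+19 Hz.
5.110e+19 Hz (decrease)

Convert frequency to wavelength (c = 299792458 m/s):
λ₀ = c/f₀ = 299792458/9.836e+19 = 3.0479103e-12 m = 3.0479 pm

Calculate Compton shift:
Δλ = λ_C(1 - cos(111°)) = 3.2958 pm

Final wavelength:
λ' = λ₀ + Δλ = 3.0479 + 3.2958 = 6.3437 pm

Final frequency:
f' = c/λ' = 299792458/6.3437324e-12 = 4.7258056e+19 Hz

Frequency shift (decrease):
Δf = f₀ - f' = 9.836e+19 - 4.7258056e+19 = 5.110e+19 Hz

(Intermediate values are shown rounded; full precision is carried through to the final answer.)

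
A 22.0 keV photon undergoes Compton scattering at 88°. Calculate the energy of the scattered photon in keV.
21.1224 keV

First convert energy to wavelength:
λ = hc/E, with hc ≈ 1239.842 keV·pm (i.e. 1239.842 eV·nm)

For E = 22.0 keV = 22000 eV:
λ = 1239.842 keV·pm / 22.0 keV
λ = 56.3565 pm

Calculate the Compton shift:
Δλ = λ_C(1 - cos(88°)) = 2.4263 × 0.9651
Δλ = 2.3416 pm

Final wavelength:
λ' = 56.3565 + 2.3416 = 58.6981 pm

Final energy:
E' = hc/λ' = 1239.842 / 58.6981 = 21.1224 keV

(Intermediate values are shown rounded; full precision is carried through to the final answer.)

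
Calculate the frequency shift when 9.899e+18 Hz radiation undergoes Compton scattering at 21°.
5.240e+16 Hz (decrease)

Convert frequency to wavelength (c = 299792458 m/s):
λ₀ = c/f₀ = 299792458/9.899e+18 = 3.0285126e-11 m = 30.2851 pm

Calculate Compton shift:
Δλ = λ_C(1 - cos(21°)) = 0.1612 pm

Final wavelength:
λ' = λ₀ + Δλ = 30.2851 + 0.1612 = 30.4463 pm

Final frequency:
f' = c/λ' = 299792458/3.0446280e-11 = 9.8466038e+18 Hz

Frequency shift (decrease):
Δf = f₀ - f' = 9.899e+18 - 9.8466038e+18 = 5.240e+16 Hz

(Intermediate values are shown rounded; full precision is carried through to the final answer.)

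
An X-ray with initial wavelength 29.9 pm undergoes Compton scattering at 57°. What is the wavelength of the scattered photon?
31.0048 pm

Using the Compton scattering formula:
λ' = λ + Δλ = λ + λ_C(1 - cos θ)

Given:
- Initial wavelength λ = 29.9 pm
- Scattering angle θ = 57°
- Compton wavelength λ_C ≈ 2.4263 pm

Calculate the shift:
Δλ = 2.4263 × (1 - cos(57°))
Δλ = 2.4263 × 0.4554
Δλ = 1.1048 pm

Final wavelength:
λ' = 29.9 + 1.1048 = 31.0048 pm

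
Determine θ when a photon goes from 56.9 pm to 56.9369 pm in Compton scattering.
10.01°

First find the wavelength shift:
Δλ = λ' - λ = 56.9369 - 56.9 = 0.0369 pm

Using Δλ = λ_C(1 - cos θ), with λ_C = h/(m_e·c) ≈ 2.42631024 pm:
cos θ = 1 - Δλ/λ_C
cos θ = 1 - 0.0369/2.42631024
cos θ = 0.984792

θ = arccos(0.984792)
θ = 10.01°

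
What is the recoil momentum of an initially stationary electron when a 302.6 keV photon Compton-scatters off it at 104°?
2.0525e-22 kg·m/s

The electron is initially at rest, so by conservation of momentum:
p⃗_e = p⃗₀ − p⃗'  (incident photon momentum minus scattered photon momentum)

Photon momentum magnitudes (p = h/λ = E/c):
λ₀ = hc/E₀ = 4.0973 pm → p₀ = h/λ₀ = 1.6172e-22 kg·m/s
Δλ = λ_C(1 − cos 104°) = 3.0133 pm
λ' = 7.1106 pm → p' = h/λ' = 9.3186e-23 kg·m/s

The scattered photon makes angle θ = 104° with the incident direction, so by the law of cosines:
|p⃗_e|² = p₀² + p'² − 2p₀p'cos θ
|p⃗_e|² = (1.6172e-22)² + (9.3186e-23)² − 2·1.6172e-22·9.3186e-23·cos(104°)
|p⃗_e| = 2.0525e-22 kg·m/s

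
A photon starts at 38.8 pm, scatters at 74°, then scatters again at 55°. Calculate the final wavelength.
41.5922 pm

Apply Compton shift twice:

First scattering at θ₁ = 74°:
Δλ₁ = λ_C(1 - cos(74°))
Δλ₁ = 2.4263 × 0.7244
Δλ₁ = 1.7575 pm

After first scattering:
λ₁ = 38.8 + 1.7575 = 40.5575 pm

Second scattering at θ₂ = 55°:
Δλ₂ = λ_C(1 - cos(55°))
Δλ₂ = 2.4263 × 0.4264
Δλ₂ = 1.0346 pm

Final wavelength:
λ₂ = 40.5575 + 1.0346 = 41.5922 pm

Total shift: Δλ_total = 1.7575 + 1.0346 = 2.7922 pm

(Intermediate values are shown rounded; full precision is carried through to the final answer.)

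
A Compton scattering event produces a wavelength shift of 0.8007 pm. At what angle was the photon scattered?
47.93°

From the Compton formula Δλ = λ_C(1 - cos θ), we can solve for θ:

cos θ = 1 - Δλ/λ_C

Given:
- Δλ = 0.8007 pm
- λ_C = h/(m_e·c) ≈ 2.42631024 pm

cos θ = 1 - 0.8007/2.42631024
cos θ = 1 - 0.330007
cos θ = 0.669993

θ = arccos(0.669993)
θ = 47.93°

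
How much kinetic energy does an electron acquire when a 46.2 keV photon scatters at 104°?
4.6638 keV

By energy conservation: K_e = E_initial - E_final

First find the scattered photon energy:
Initial wavelength: λ = hc/E = 26.8364 pm
Compton shift: Δλ = λ_C(1 - cos(104°)) = 3.0133 pm
Final wavelength: λ' = 26.8364 + 3.0133 = 29.8497 pm
Final photon energy: E' = hc/λ' = 41.5362 keV

Electron kinetic energy:
K_e = E - E' = 46.2000 - 41.5362 = 4.6638 keV

(Intermediate values are shown rounded; full precision is carried through to the final answer.)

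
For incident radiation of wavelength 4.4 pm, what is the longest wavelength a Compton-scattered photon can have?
9.2526 pm (at θ = 180°)

The Compton shift is Δλ = λ_C(1 − cos θ).

Since cos θ ranges from −1 to 1, the factor (1 − cos θ) ranges from 0 to 2; the maximum shift occurs at θ = 180° (backscattering):
Δλ_max = 2λ_C = 2 × 2.4263 pm = 4.8526 pm

Maximum scattered wavelength:
λ'_max = λ₀ + Δλ_max = 4.4 + 4.8526 = 9.2526 pm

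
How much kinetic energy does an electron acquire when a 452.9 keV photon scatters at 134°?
271.8834 keV

By energy conservation: K_e = E_initial - E_final

First find the scattered photon energy:
Initial wavelength: λ = hc/E = 2.7376 pm
Compton shift: Δλ = λ_C(1 - cos(134°)) = 4.1118 pm
Final wavelength: λ' = 2.7376 + 4.1118 = 6.8493 pm
Final photon energy: E' = hc/λ' = 181.0166 keV

Electron kinetic energy:
K_e = E - E' = 452.9000 - 181.0166 = 271.8834 keV

(Intermediate values are shown rounded; full precision is carried through to the final answer.)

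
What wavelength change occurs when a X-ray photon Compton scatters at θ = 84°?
2.1727 pm

Using the Compton scattering formula:
Δλ = λ_C(1 - cos θ)

where λ_C = h/(m_e·c) ≈ 2.4263 pm is the Compton wavelength of an electron.

For θ = 84°:
cos(84°) = 0.1045
1 - cos(84°) = 0.8955

Δλ = 2.4263 × 0.8955
Δλ = 2.1727 pm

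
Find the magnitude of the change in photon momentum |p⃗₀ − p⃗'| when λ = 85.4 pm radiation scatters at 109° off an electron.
1.2405e-23 kg·m/s

Photon momentum magnitude is p = h/λ.

Initial momentum:
p₀ = h/λ = 6.6261e-34/8.5400e-11 = 7.7589e-24 kg·m/s

After scattering:
λ' = λ + Δλ = 85.4 + 3.2162 = 88.6162 pm
p' = h/λ' = 6.6261e-34/8.8616e-11 = 7.4773e-24 kg·m/s

Momentum is a vector; the scattered photon's direction makes angle θ = 109° with the incident direction. The magnitude of the vector change Δp⃗ = p⃗₀ − p⃗' is found from the law of cosines:
|Δp⃗|² = p₀² + p'² − 2p₀p'cos θ
|Δp⃗|² = (7.7589e-24)² + (7.4773e-24)² − 2·7.7589e-24·7.4773e-24·cos(109°)
|Δp⃗| = 1.2405e-23 kg·m/s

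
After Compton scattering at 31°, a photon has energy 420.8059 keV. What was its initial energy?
476.8999 keV

Convert final energy to wavelength (hc ≈ 1239.842 keV·pm):
λ' = hc/E' = 1239.842 / 420.8059 = 2.9464 pm

Calculate the Compton shift:
Δλ = λ_C(1 - cos(31°))
Δλ = 2.4263 × (1 - cos(31°))
Δλ = 0.3466 pm

Initial wavelength:
λ = λ' - Δλ = 2.9464 - 0.3466 = 2.5998 pm

Initial energy:
E = hc/λ = 1239.842 / 2.5998 = 476.8999 keV

(Intermediate values are shown rounded; full precision is carried through to the final answer.)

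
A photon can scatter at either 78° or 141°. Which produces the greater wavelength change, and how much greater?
141° produces the larger shift by a factor of 2.244

Calculate both shifts using Δλ = λ_C(1 - cos θ):

For θ₁ = 78°:
Δλ₁ = 2.4263 × (1 - cos(78°))
Δλ₁ = 2.4263 × 0.7921
Δλ₁ = 1.9219 pm

For θ₂ = 141°:
Δλ₂ = 2.4263 × (1 - cos(141°))
Δλ₂ = 2.4263 × 1.7771
Δλ₂ = 4.3119 pm

The 141° angle produces the larger shift.
Ratio: 4.3119/1.9219 = 2.244

(Intermediate values are shown rounded; full precision is carried through to the final answer.)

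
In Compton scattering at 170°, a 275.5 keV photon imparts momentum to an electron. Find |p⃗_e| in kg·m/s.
2.1763e-22 kg·m/s

The electron is initially at rest, so by conservation of momentum:
p⃗_e = p⃗₀ − p⃗'  (incident photon momentum minus scattered photon momentum)

Photon momentum magnitudes (p = h/λ = E/c):
λ₀ = hc/E₀ = 4.5003 pm → p₀ = h/λ₀ = 1.4724e-22 kg·m/s
Δλ = λ_C(1 − cos 170°) = 4.8158 pm
λ' = 9.3161 pm → p' = h/λ' = 7.1125e-23 kg·m/s

The scattered photon makes angle θ = 170° with the incident direction, so by the law of cosines:
|p⃗_e|² = p₀² + p'² − 2p₀p'cos θ
|p⃗_e|² = (1.4724e-22)² + (7.1125e-23)² − 2·1.4724e-22·7.1125e-23·cos(170°)
|p⃗_e| = 2.1763e-22 kg·m/s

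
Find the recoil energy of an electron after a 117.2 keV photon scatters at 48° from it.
8.2666 keV

By energy conservation: K_e = E_initial - E_final

First find the scattered photon energy:
Initial wavelength: λ = hc/E = 10.5789 pm
Compton shift: Δλ = λ_C(1 - cos(48°)) = 0.8028 pm
Final wavelength: λ' = 10.5789 + 0.8028 = 11.3816 pm
Final photon energy: E' = hc/λ' = 108.9334 keV

Electron kinetic energy:
K_e = E - E' = 117.2000 - 108.9334 = 8.2666 keV

(Intermediate values are shown rounded; full precision is carried through to the final answer.)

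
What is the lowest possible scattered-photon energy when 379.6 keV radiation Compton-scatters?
152.7125 keV (at θ = 180°)

The scattered photon has minimum energy when its wavelength is maximum, i.e., when the Compton shift Δλ = λ_C(1 − cos θ) is maximum. This occurs at θ = 180° (backscattering), giving Δλ_max = 2λ_C = 4.8526 pm.

Initial wavelength: λ₀ = hc/E₀ = 3.2662 pm
Maximum final wavelength: λ'_max = λ₀ + 2λ_C = 3.2662 + 4.8526 = 8.1188 pm
Minimum final energy: E'_min = hc/λ'_max = 152.7125 keV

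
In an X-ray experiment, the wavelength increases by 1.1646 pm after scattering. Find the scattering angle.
58.67°

From the Compton formula Δλ = λ_C(1 - cos θ), we can solve for θ:

cos θ = 1 - Δλ/λ_C

Given:
- Δλ = 1.1646 pm
- λ_C = h/(m_e·c) ≈ 2.42631024 pm

cos θ = 1 - 1.1646/2.42631024
cos θ = 1 - 0.479988
cos θ = 0.520012

θ = arccos(0.520012)
θ = 58.67°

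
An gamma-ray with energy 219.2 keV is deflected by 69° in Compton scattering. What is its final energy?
171.8896 keV

First convert energy to wavelength:
λ = hc/E, with hc ≈ 1239.842 keV·pm (i.e. 1239.842 eV·nm)

For E = 219.2 keV = 219200 eV:
λ = 1239.842 keV·pm / 219.2 keV
λ = 5.6562 pm

Calculate the Compton shift:
Δλ = λ_C(1 - cos(69°)) = 2.4263 × 0.6416
Δλ = 1.5568 pm

Final wavelength:
λ' = 5.6562 + 1.5568 = 7.2130 pm

Final energy:
E' = hc/λ' = 1239.842 / 7.2130 = 171.8896 keV

(Intermediate values are shown rounded; full precision is carried through to the final answer.)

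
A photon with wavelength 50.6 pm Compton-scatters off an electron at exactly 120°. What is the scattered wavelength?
54.2395 pm

Using the Compton formula: λ' = λ + λ_C(1 − cos θ)

For θ = 120°, cos θ = -1/2 (exact) = -0.5000, so:
1 − cos 120° = 1 − (-1/2) = 1.5000

Δλ = λ_C × 1.5000 = 2.4263 × 1.5000 = 3.6395 pm

λ' = 50.6 + 3.6395 = 54.2395 pm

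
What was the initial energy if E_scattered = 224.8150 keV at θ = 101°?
472.2000 keV

Convert final energy to wavelength (hc ≈ 1239.842 keV·pm):
λ' = hc/E' = 1239.842 / 224.8150 = 5.5149 pm

Calculate the Compton shift:
Δλ = λ_C(1 - cos(101°))
Δλ = 2.4263 × (1 - cos(101°))
Δλ = 2.8893 pm

Initial wavelength:
λ = λ' - Δλ = 5.5149 - 2.8893 = 2.6257 pm

Initial energy:
E = hc/λ = 1239.842 / 2.6257 = 472.2000 keV

(Intermediate values are shown rounded; full precision is carried through to the final answer.)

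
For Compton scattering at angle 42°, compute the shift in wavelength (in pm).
0.6232 pm

Using the Compton scattering formula:
Δλ = λ_C(1 - cos θ)

where λ_C = h/(m_e·c) ≈ 2.4263 pm is the Compton wavelength of an electron.

For θ = 42°:
cos(42°) = 0.7431
1 - cos(42°) = 0.2569

Δλ = 2.4263 × 0.2569
Δλ = 0.6232 pm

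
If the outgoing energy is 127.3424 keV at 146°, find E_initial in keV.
233.9999 keV

Convert final energy to wavelength (hc ≈ 1239.842 keV·pm):
λ' = hc/E' = 1239.842 / 127.3424 = 9.7363 pm

Calculate the Compton shift:
Δλ = λ_C(1 - cos(146°))
Δλ = 2.4263 × (1 - cos(146°))
Δλ = 4.4378 pm

Initial wavelength:
λ = λ' - Δλ = 9.7363 - 4.4378 = 5.2985 pm

Initial energy:
E = hc/λ = 1239.842 / 5.2985 = 233.9999 keV

(Intermediate values are shown rounded; full precision is carried through to the final answer.)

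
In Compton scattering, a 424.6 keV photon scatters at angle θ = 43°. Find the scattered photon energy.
347.1155 keV

First convert energy to wavelength:
λ = hc/E, with hc ≈ 1239.842 keV·pm (i.e. 1239.842 eV·nm)

For E = 424.6 keV = 424600 eV:
λ = 1239.842 keV·pm / 424.6 keV
λ = 2.9200 pm

Calculate the Compton shift:
Δλ = λ_C(1 - cos(43°)) = 2.4263 × 0.2686
Δλ = 0.6518 pm

Final wavelength:
λ' = 2.9200 + 0.6518 = 3.5718 pm

Final energy:
E' = hc/λ' = 1239.842 / 3.5718 = 347.1155 keV

(Intermediate values are shown rounded; full precision is carried through to the final answer.)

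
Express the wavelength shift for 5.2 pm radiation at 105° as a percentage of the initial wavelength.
58.7363%

Calculate the Compton shift:
Δλ = λ_C(1 - cos(105°))
Δλ = 2.4263 × (1 - cos(105°))
Δλ = 2.4263 × 1.2588
Δλ = 3.0543 pm

Percentage change:
(Δλ/λ₀) × 100 = (3.0543/5.2) × 100
= 58.7363%

(Intermediate values are shown rounded; full precision is carried through to the final answer.)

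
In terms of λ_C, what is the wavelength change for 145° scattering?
1.8192 λ_C

The Compton shift formula is:
Δλ = λ_C(1 - cos θ)

Dividing both sides by λ_C:
Δλ/λ_C = 1 - cos θ

For θ = 145°:
Δλ/λ_C = 1 - cos(145°)
Δλ/λ_C = 1 - -0.8192
Δλ/λ_C = 1.8192

This means the shift is 1.8192 × λ_C = 4.4138 pm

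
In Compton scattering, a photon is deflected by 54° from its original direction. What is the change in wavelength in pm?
1.0002 pm

Using the Compton scattering formula:
Δλ = λ_C(1 - cos θ)

where λ_C = h/(m_e·c) ≈ 2.4263 pm is the Compton wavelength of an electron.

For θ = 54°:
cos(54°) = 0.5878
1 - cos(54°) = 0.4122

Δλ = 2.4263 × 0.4122
Δλ = 1.0002 pm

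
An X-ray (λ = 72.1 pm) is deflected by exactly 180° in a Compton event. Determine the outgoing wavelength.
76.9526 pm

Using the Compton formula: λ' = λ + λ_C(1 − cos θ)

For θ = 180°, cos θ = -1 (exact) = -1.0000, so:
1 − cos 180° = 1 − (-1) = 2.0000

Δλ = λ_C × 2.0000 = 2.4263 × 2.0000 = 4.8526 pm

λ' = 72.1 + 4.8526 = 76.9526 pm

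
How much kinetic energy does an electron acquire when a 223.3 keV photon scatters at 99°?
74.9621 keV

By energy conservation: K_e = E_initial - E_final

First find the scattered photon energy:
Initial wavelength: λ = hc/E = 5.5524 pm
Compton shift: Δλ = λ_C(1 - cos(99°)) = 2.8059 pm
Final wavelength: λ' = 5.5524 + 2.8059 = 8.3582 pm
Final photon energy: E' = hc/λ' = 148.3379 keV

Electron kinetic energy:
K_e = E - E' = 223.3000 - 148.3379 = 74.9621 keV

(Intermediate values are shown rounded; full precision is carried through to the final answer.)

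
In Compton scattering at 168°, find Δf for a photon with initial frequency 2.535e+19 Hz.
7.318e+18 Hz (decrease)

Convert frequency to wavelength (c = 299792458 m/s):
λ₀ = c/f₀ = 299792458/2.535e+19 = 1.1826132e-11 m = 11.8261 pm

Calculate Compton shift:
Δλ = λ_C(1 - cos(168°)) = 4.7996 pm

Final wavelength:
λ' = λ₀ + Δλ = 11.8261 + 4.7996 = 16.6257 pm

Final frequency:
f' = c/λ' = 299792458/1.6625732e-11 = 1.8031835e+19 Hz

Frequency shift (decrease):
Δf = f₀ - f' = 2.535e+19 - 1.8031835e+19 = 7.318e+18 Hz

(Intermediate values are shown rounded; full precision is carried through to the final answer.)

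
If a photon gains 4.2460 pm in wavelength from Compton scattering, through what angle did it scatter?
138.59°

From the Compton formula Δλ = λ_C(1 - cos θ), we can solve for θ:

cos θ = 1 - Δλ/λ_C

Given:
- Δλ = 4.2460 pm
- λ_C = h/(m_e·c) ≈ 2.42631024 pm

cos θ = 1 - 4.2460/2.42631024
cos θ = 1 - 1.749982
cos θ = -0.749982

θ = arccos(-0.749982)
θ = 138.59°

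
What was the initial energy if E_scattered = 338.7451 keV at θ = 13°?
344.5999 keV

Convert final energy to wavelength (hc ≈ 1239.842 keV·pm):
λ' = hc/E' = 1239.842 / 338.7451 = 3.6601 pm

Calculate the Compton shift:
Δλ = λ_C(1 - cos(13°))
Δλ = 2.4263 × (1 - cos(13°))
Δλ = 0.0622 pm

Initial wavelength:
λ = λ' - Δλ = 3.6601 - 0.0622 = 3.5979 pm

Initial energy:
E = hc/λ = 1239.842 / 3.5979 = 344.5999 keV

(Intermediate values are shown rounded; full precision is carried through to the final answer.)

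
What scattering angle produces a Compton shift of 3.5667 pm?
118.03°

From the Compton formula Δλ = λ_C(1 - cos θ), we can solve for θ:

cos θ = 1 - Δλ/λ_C

Given:
- Δλ = 3.5667 pm
- λ_C = h/(m_e·c) ≈ 2.42631024 pm

cos θ = 1 - 3.5667/2.42631024
cos θ = 1 - 1.470010
cos θ = -0.470010

θ = arccos(-0.470010)
θ = 118.03°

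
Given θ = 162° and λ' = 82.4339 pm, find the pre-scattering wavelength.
77.7000 pm

From λ' = λ + Δλ, we have λ = λ' - Δλ

First calculate the Compton shift:
Δλ = λ_C(1 - cos θ)
Δλ = 2.4263 × (1 - cos(162°))
Δλ = 2.4263 × 1.9511
Δλ = 4.7339 pm

Initial wavelength:
λ = λ' - Δλ
λ = 82.4339 - 4.7339
λ = 77.7000 pm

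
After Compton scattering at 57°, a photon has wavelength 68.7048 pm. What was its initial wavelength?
67.6000 pm

From λ' = λ + Δλ, we have λ = λ' - Δλ

First calculate the Compton shift:
Δλ = λ_C(1 - cos θ)
Δλ = 2.4263 × (1 - cos(57°))
Δλ = 2.4263 × 0.4554
Δλ = 1.1048 pm

Initial wavelength:
λ = λ' - Δλ
λ = 68.7048 - 1.1048
λ = 67.6000 pm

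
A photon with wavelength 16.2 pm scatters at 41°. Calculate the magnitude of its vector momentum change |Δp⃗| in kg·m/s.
2.8173e-23 kg·m/s

Photon momentum magnitude is p = h/λ.

Initial momentum:
p₀ = h/λ = 6.6261e-34/1.6200e-11 = 4.0902e-23 kg·m/s

After scattering:
λ' = λ + Δλ = 16.2 + 0.5952 = 16.7952 pm
p' = h/λ' = 6.6261e-34/1.6795e-11 = 3.9452e-23 kg·m/s

Momentum is a vector; the scattered photon's direction makes angle θ = 41° with the incident direction. The magnitude of the vector change Δp⃗ = p⃗₀ − p⃗' is found from the law of cosines:
|Δp⃗|² = p₀² + p'² − 2p₀p'cos θ
|Δp⃗|² = (4.0902e-23)² + (3.9452e-23)² − 2·4.0902e-23·3.9452e-23·cos(41°)
|Δp⃗| = 2.8173e-23 kg·m/s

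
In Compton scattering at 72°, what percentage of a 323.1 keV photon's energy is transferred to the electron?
0.3041 (or 30.41%)

Calculate initial and final photon energies:

Initial: E₀ = 323.1 keV → λ₀ = 3.8373 pm
Compton shift: Δλ = 1.6765 pm
Final wavelength: λ' = 5.5139 pm
Final energy: E' = 224.8587 keV

Fractional energy loss:
(E₀ - E')/E₀ = (323.1000 - 224.8587)/323.1000
= 98.2413/323.1000
= 0.3041
= 30.41%

(Intermediate values are shown rounded; full precision is carried through to the final answer.)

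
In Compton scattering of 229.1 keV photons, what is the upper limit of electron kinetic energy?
108.3097 keV

Maximum energy transfer occurs at θ = 180° (backscattering).

Initial photon: E₀ = 229.1 keV → λ₀ = 5.4118 pm

Maximum Compton shift (at 180°):
Δλ_max = 2λ_C = 2 × 2.4263 = 4.8526 pm

Final wavelength:
λ' = 5.4118 + 4.8526 = 10.2644 pm

Minimum photon energy (maximum energy to electron):
E'_min = hc/λ' = 120.7903 keV

Maximum electron kinetic energy:
K_max = E₀ - E'_min = 229.1000 - 120.7903 = 108.3097 keV

(Intermediate values are shown rounded; full precision is carried through to the final answer.)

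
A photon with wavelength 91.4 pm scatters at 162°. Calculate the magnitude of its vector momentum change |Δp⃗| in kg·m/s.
1.3968e-23 kg·m/s

Photon momentum magnitude is p = h/λ.

Initial momentum:
p₀ = h/λ = 6.6261e-34/9.1400e-11 = 7.2495e-24 kg·m/s

After scattering:
λ' = λ + Δλ = 91.4 + 4.7339 = 96.1339 pm
p' = h/λ' = 6.6261e-34/9.6134e-11 = 6.8925e-24 kg·m/s

Momentum is a vector; the scattered photon's direction makes angle θ = 162° with the incident direction. The magnitude of the vector change Δp⃗ = p⃗₀ − p⃗' is found from the law of cosines:
|Δp⃗|² = p₀² + p'² − 2p₀p'cos θ
|Δp⃗|² = (7.2495e-24)² + (6.8925e-24)² − 2·7.2495e-24·6.8925e-24·cos(162°)
|Δp⃗| = 1.3968e-23 kg·m/s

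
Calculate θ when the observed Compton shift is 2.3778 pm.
88.85°

From the Compton formula Δλ = λ_C(1 - cos θ), we can solve for θ:

cos θ = 1 - Δλ/λ_C

Given:
- Δλ = 2.3778 pm
- λ_C = h/(m_e·c) ≈ 2.42631024 pm

cos θ = 1 - 2.3778/2.42631024
cos θ = 1 - 0.980007
cos θ = 0.019993

θ = arccos(0.019993)
θ = 88.85°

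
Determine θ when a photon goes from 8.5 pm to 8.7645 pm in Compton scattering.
27.00°

First find the wavelength shift:
Δλ = λ' - λ = 8.7645 - 8.5 = 0.2645 pm

Using Δλ = λ_C(1 - cos θ), with λ_C = h/(m_e·c) ≈ 2.42631024 pm:
cos θ = 1 - Δλ/λ_C
cos θ = 1 - 0.2645/2.42631024
cos θ = 0.890987

θ = arccos(0.890987)
θ = 27.00°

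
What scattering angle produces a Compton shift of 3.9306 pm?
128.32°

From the Compton formula Δλ = λ_C(1 - cos θ), we can solve for θ:

cos θ = 1 - Δλ/λ_C

Given:
- Δλ = 3.9306 pm
- λ_C = h/(m_e·c) ≈ 2.42631024 pm

cos θ = 1 - 3.9306/2.42631024
cos θ = 1 - 1.619991
cos θ = -0.619991

θ = arccos(-0.619991)
θ = 128.32°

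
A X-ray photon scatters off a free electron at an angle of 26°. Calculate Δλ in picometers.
0.2456 pm

Using the Compton scattering formula:
Δλ = λ_C(1 - cos θ)

where λ_C = h/(m_e·c) ≈ 2.4263 pm is the Compton wavelength of an electron.

For θ = 26°:
cos(26°) = 0.8988
1 - cos(26°) = 0.1012

Δλ = 2.4263 × 0.1012
Δλ = 0.2456 pm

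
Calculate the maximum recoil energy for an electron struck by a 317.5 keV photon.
175.9273 keV

Maximum energy transfer occurs at θ = 180° (backscattering).

Initial photon: E₀ = 317.5 keV → λ₀ = 3.9050 pm

Maximum Compton shift (at 180°):
Δλ_max = 2λ_C = 2 × 2.4263 = 4.8526 pm

Final wavelength:
λ' = 3.9050 + 4.8526 = 8.7576 pm

Minimum photon energy (maximum energy to electron):
E'_min = hc/λ' = 141.5727 keV

Maximum electron kinetic energy:
K_max = E₀ - E'_min = 317.5000 - 141.5727 = 175.9273 keV

(Intermediate values are shown rounded; full precision is carried through to the final answer.)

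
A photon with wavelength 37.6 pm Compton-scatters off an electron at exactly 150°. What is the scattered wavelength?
42.1276 pm

Using the Compton formula: λ' = λ + λ_C(1 − cos θ)

For θ = 150°, cos θ = -√3/2 (exact) ≈ -0.8660, so:
1 − cos 150° = 1 − (-√3/2) ≈ 1.8660

Δλ = λ_C × 1.8660 = 2.4263 × 1.8660 = 4.5276 pm

λ' = 37.6 + 4.5276 = 42.1276 pm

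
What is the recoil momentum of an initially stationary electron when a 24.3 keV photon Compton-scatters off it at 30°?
6.7016e-24 kg·m/s

The electron is initially at rest, so by conservation of momentum:
p⃗_e = p⃗₀ − p⃗'  (incident photon momentum minus scattered photon momentum)

Photon momentum magnitudes (p = h/λ = E/c):
λ₀ = hc/E₀ = 51.0223 pm → p₀ = h/λ₀ = 1.2987e-23 kg·m/s
Δλ = λ_C(1 − cos 30°) = 0.3251 pm
λ' = 51.3474 pm → p' = h/λ' = 1.2904e-23 kg·m/s

The scattered photon makes angle θ = 30° with the incident direction, so by the law of cosines:
|p⃗_e|² = p₀² + p'² − 2p₀p'cos θ
|p⃗_e|² = (1.2987e-23)² + (1.2904e-23)² − 2·1.2987e-23·1.2904e-23·cos(30°)
|p⃗_e| = 6.7016e-24 kg·m/s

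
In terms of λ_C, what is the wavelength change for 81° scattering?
0.8436 λ_C

The Compton shift formula is:
Δλ = λ_C(1 - cos θ)

Dividing both sides by λ_C:
Δλ/λ_C = 1 - cos θ

For θ = 81°:
Δλ/λ_C = 1 - cos(81°)
Δλ/λ_C = 1 - 0.1564
Δλ/λ_C = 0.8436

This means the shift is 0.8436 × λ_C = 2.0468 pm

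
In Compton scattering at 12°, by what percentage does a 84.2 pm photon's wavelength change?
0.0630%

Calculate the Compton shift:
Δλ = λ_C(1 - cos(12°))
Δλ = 2.4263 × (1 - cos(12°))
Δλ = 2.4263 × 0.0219
Δλ = 0.0530 pm

Percentage change:
(Δλ/λ₀) × 100 = (0.0530/84.2) × 100
= 0.0630%

(Intermediate values are shown rounded; full precision is carried through to the final answer.)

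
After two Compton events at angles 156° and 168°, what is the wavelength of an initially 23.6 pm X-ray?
33.0425 pm

Apply Compton shift twice:

First scattering at θ₁ = 156°:
Δλ₁ = λ_C(1 - cos(156°))
Δλ₁ = 2.4263 × 1.9135
Δλ₁ = 4.6429 pm

After first scattering:
λ₁ = 23.6 + 4.6429 = 28.2429 pm

Second scattering at θ₂ = 168°:
Δλ₂ = λ_C(1 - cos(168°))
Δλ₂ = 2.4263 × 1.9781
Δλ₂ = 4.7996 pm

Final wavelength:
λ₂ = 28.2429 + 4.7996 = 33.0425 pm

Total shift: Δλ_total = 4.6429 + 4.7996 = 9.4425 pm

(Intermediate values are shown rounded; full precision is carried through to the final answer.)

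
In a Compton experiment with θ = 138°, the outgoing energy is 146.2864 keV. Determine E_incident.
292.0001 keV

Convert final energy to wavelength (hc ≈ 1239.842 keV·pm):
λ' = hc/E' = 1239.842 / 146.2864 = 8.4754 pm

Calculate the Compton shift:
Δλ = λ_C(1 - cos(138°))
Δλ = 2.4263 × (1 - cos(138°))
Δλ = 4.2294 pm

Initial wavelength:
λ = λ' - Δλ = 8.4754 - 4.2294 = 4.2460 pm

Initial energy:
E = hc/λ = 1239.842 / 4.2460 = 292.0001 keV

(Intermediate values are shown rounded; full precision is carried through to the final answer.)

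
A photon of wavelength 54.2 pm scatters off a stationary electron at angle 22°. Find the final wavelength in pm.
54.3767 pm

Using the Compton scattering formula:
λ' = λ + Δλ = λ + λ_C(1 - cos θ)

Given:
- Initial wavelength λ = 54.2 pm
- Scattering angle θ = 22°
- Compton wavelength λ_C ≈ 2.4263 pm

Calculate the shift:
Δλ = 2.4263 × (1 - cos(22°))
Δλ = 2.4263 × 0.0728
Δλ = 0.1767 pm

Final wavelength:
λ' = 54.2 + 0.1767 = 54.3767 pm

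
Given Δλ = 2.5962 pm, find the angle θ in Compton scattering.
94.02°

From the Compton formula Δλ = λ_C(1 - cos θ), we can solve for θ:

cos θ = 1 - Δλ/λ_C

Given:
- Δλ = 2.5962 pm
- λ_C = h/(m_e·c) ≈ 2.42631024 pm

cos θ = 1 - 2.5962/2.42631024
cos θ = 1 - 1.070020
cos θ = -0.070020

θ = arccos(-0.070020)
θ = 94.02°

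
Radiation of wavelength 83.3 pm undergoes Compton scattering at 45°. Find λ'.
84.0106 pm

Using the Compton formula: λ' = λ + λ_C(1 − cos θ)

For θ = 45°, cos θ = √2/2 (exact) ≈ 0.7071, so:
1 − cos 45° = 1 − (√2/2) ≈ 0.2929

Δλ = λ_C × 0.2929 = 2.4263 × 0.2929 = 0.7106 pm

λ' = 83.3 + 0.7106 = 84.0106 pm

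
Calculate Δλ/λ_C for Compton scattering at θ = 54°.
0.4122 λ_C

The Compton shift formula is:
Δλ = λ_C(1 - cos θ)

Dividing both sides by λ_C:
Δλ/λ_C = 1 - cos θ

For θ = 54°:
Δλ/λ_C = 1 - cos(54°)
Δλ/λ_C = 1 - 0.5878
Δλ/λ_C = 0.4122

This means the shift is 0.4122 × λ_C = 1.0002 pm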